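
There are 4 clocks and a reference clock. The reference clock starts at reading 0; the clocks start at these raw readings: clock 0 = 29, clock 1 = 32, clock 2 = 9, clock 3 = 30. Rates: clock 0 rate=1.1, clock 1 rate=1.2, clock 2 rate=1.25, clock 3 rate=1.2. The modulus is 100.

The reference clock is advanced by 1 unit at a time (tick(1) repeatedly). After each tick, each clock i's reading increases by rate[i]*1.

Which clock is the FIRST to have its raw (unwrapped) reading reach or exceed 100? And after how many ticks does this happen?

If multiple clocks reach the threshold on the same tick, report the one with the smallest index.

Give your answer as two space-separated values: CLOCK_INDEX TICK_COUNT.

clock 0: start=29, rate=1.1, needs 100-29 = 71; ticks = ceil(71/1.1) = ceil(64.5455) = 65; reading at tick 65 = 29 + 1.1*65 = 100.5000
clock 1: start=32, rate=1.2, needs 100-32 = 68; ticks = ceil(68/1.2) = ceil(56.6667) = 57; reading at tick 57 = 32 + 1.2*57 = 100.4000
clock 2: start=9, rate=1.25, needs 100-9 = 91; ticks = ceil(91/1.25) = ceil(72.8000) = 73; reading at tick 73 = 9 + 1.25*73 = 100.2500
clock 3: start=30, rate=1.2, needs 100-30 = 70; ticks = ceil(70/1.2) = ceil(58.3333) = 59; reading at tick 59 = 30 + 1.2*59 = 100.8000
Minimum tick count = 57; winners = [1]; smallest index = 1

Answer: 1 57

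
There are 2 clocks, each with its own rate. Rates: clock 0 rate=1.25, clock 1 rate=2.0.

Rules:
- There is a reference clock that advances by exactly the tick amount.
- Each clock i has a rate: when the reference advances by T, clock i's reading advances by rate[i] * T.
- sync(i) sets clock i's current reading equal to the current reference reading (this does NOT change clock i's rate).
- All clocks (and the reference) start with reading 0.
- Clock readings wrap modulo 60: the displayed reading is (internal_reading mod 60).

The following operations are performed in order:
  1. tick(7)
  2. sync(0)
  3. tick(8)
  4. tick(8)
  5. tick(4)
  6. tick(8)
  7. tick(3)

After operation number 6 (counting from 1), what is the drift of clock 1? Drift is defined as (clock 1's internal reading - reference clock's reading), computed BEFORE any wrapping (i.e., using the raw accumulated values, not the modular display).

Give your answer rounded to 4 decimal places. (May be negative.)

Answer: 35.0000

Derivation:
After op 1 tick(7): ref=7.0000 raw=[8.7500 14.0000]
After op 2 sync(0): ref=7.0000 raw=[7.0000 14.0000]
After op 3 tick(8): ref=15.0000 raw=[17.0000 30.0000]
After op 4 tick(8): ref=23.0000 raw=[27.0000 46.0000]
After op 5 tick(4): ref=27.0000 raw=[32.0000 54.0000]
After op 6 tick(8): ref=35.0000 raw=[42.0000 70.0000]
Drift of clock 1 after op 6: 70.0000 - 35.0000 = 35.0000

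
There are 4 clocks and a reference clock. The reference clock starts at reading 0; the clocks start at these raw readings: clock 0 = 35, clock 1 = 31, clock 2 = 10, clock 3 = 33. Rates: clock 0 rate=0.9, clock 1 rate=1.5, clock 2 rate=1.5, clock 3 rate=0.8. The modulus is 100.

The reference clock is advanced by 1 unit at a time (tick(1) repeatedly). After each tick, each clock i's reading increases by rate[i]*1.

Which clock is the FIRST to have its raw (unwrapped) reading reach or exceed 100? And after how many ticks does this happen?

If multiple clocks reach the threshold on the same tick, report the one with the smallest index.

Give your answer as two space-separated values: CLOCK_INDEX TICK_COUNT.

Answer: 1 46

Derivation:
clock 0: start=35, rate=0.9, needs 100-35 = 65; ticks = ceil(65/0.9) = ceil(72.2222) = 73; reading at tick 73 = 35 + 0.9*73 = 100.7000
clock 1: start=31, rate=1.5, needs 100-31 = 69; ticks = ceil(69/1.5) = ceil(46.0000) = 46; reading at tick 46 = 31 + 1.5*46 = 100.0000
clock 2: start=10, rate=1.5, needs 100-10 = 90; ticks = ceil(90/1.5) = ceil(60.0000) = 60; reading at tick 60 = 10 + 1.5*60 = 100.0000
clock 3: start=33, rate=0.8, needs 100-33 = 67; ticks = ceil(67/0.8) = ceil(83.7500) = 84; reading at tick 84 = 33 + 0.8*84 = 100.2000
Minimum tick count = 46; winners = [1]; smallest index = 1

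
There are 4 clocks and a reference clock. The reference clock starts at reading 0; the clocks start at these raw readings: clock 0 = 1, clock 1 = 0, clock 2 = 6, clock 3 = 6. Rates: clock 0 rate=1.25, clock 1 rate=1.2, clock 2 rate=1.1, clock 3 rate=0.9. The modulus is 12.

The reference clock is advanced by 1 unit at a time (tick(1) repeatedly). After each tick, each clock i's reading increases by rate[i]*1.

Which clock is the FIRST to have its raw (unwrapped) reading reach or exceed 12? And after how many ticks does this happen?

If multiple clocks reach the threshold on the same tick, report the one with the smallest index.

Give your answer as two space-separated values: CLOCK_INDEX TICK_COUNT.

Answer: 2 6

Derivation:
clock 0: start=1, rate=1.25, needs 12-1 = 11; ticks = ceil(11/1.25) = ceil(8.8000) = 9; reading at tick 9 = 1 + 1.25*9 = 12.2500
clock 1: start=0, rate=1.2, needs 12-0 = 12; ticks = ceil(12/1.2) = ceil(10.0000) = 10; reading at tick 10 = 0 + 1.2*10 = 12.0000
clock 2: start=6, rate=1.1, needs 12-6 = 6; ticks = ceil(6/1.1) = ceil(5.4545) = 6; reading at tick 6 = 6 + 1.1*6 = 12.6000
clock 3: start=6, rate=0.9, needs 12-6 = 6; ticks = ceil(6/0.9) = ceil(6.6667) = 7; reading at tick 7 = 6 + 0.9*7 = 12.3000
Minimum tick count = 6; winners = [2]; smallest index = 2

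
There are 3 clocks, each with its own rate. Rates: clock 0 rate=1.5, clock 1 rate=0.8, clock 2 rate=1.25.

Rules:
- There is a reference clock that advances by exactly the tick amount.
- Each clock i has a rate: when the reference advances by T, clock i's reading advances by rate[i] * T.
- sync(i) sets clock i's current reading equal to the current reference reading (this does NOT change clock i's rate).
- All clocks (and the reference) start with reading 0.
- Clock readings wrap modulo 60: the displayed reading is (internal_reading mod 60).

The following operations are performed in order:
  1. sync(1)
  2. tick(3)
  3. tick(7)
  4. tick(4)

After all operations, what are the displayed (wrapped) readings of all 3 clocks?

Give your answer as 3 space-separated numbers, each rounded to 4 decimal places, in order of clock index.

After op 1 sync(1): ref=0.0000 raw=[0.0000 0.0000 0.0000]
After op 2 tick(3): ref=3.0000 raw=[4.5000 2.4000 3.7500]
After op 3 tick(7): ref=10.0000 raw=[15.0000 8.0000 12.5000]
After op 4 tick(4): ref=14.0000 raw=[21.0000 11.2000 17.5000]
Wrap final raw readings (mod 60): 21.0000 mod 60 = 21.0000; 11.2000 mod 60 = 11.2000; 17.5000 mod 60 = 17.5000

Answer: 21.0000 11.2000 17.5000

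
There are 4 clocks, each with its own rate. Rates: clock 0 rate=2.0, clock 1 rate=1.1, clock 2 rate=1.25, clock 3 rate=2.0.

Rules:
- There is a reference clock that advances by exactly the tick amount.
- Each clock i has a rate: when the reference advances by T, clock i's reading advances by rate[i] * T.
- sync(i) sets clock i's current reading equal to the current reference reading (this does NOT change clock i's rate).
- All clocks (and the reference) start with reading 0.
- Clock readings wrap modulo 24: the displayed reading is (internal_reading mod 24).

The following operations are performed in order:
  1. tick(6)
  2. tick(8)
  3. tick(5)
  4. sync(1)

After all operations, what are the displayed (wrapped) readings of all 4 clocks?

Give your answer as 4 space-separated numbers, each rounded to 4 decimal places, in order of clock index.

Answer: 14.0000 19.0000 23.7500 14.0000

Derivation:
After op 1 tick(6): ref=6.0000 raw=[12.0000 6.6000 7.5000 12.0000]
After op 2 tick(8): ref=14.0000 raw=[28.0000 15.4000 17.5000 28.0000]
After op 3 tick(5): ref=19.0000 raw=[38.0000 20.9000 23.7500 38.0000]
After op 4 sync(1): ref=19.0000 raw=[38.0000 19.0000 23.7500 38.0000]
Wrap final raw readings (mod 24): 38.0000 mod 24 = 14.0000; 19.0000 mod 24 = 19.0000; 23.7500 mod 24 = 23.7500; 38.0000 mod 24 = 14.0000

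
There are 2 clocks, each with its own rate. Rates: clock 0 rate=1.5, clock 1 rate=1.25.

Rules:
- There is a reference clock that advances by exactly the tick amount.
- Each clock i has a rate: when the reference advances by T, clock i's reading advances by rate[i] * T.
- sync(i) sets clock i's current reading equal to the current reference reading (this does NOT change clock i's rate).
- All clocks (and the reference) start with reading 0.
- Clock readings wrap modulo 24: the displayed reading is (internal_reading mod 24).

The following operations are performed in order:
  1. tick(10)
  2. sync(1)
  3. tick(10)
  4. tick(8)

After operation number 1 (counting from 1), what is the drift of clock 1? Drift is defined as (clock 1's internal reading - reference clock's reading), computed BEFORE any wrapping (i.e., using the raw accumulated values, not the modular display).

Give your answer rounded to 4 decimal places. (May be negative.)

Answer: 2.5000

Derivation:
After op 1 tick(10): ref=10.0000 raw=[15.0000 12.5000]
Drift of clock 1 after op 1: 12.5000 - 10.0000 = 2.5000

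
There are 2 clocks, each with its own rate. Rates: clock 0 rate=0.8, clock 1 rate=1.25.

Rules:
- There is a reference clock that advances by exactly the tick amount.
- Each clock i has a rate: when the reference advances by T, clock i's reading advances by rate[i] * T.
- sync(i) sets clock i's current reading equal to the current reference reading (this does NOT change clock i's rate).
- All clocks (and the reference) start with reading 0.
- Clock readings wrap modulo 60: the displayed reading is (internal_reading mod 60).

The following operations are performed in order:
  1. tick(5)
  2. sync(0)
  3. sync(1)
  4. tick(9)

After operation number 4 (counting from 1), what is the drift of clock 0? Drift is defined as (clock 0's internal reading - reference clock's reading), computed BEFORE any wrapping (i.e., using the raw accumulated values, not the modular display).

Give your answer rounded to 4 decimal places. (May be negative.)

After op 1 tick(5): ref=5.0000 raw=[4.0000 6.2500]
After op 2 sync(0): ref=5.0000 raw=[5.0000 6.2500]
After op 3 sync(1): ref=5.0000 raw=[5.0000 5.0000]
After op 4 tick(9): ref=14.0000 raw=[12.2000 16.2500]
Drift of clock 0 after op 4: 12.2000 - 14.0000 = -1.8000

Answer: -1.8000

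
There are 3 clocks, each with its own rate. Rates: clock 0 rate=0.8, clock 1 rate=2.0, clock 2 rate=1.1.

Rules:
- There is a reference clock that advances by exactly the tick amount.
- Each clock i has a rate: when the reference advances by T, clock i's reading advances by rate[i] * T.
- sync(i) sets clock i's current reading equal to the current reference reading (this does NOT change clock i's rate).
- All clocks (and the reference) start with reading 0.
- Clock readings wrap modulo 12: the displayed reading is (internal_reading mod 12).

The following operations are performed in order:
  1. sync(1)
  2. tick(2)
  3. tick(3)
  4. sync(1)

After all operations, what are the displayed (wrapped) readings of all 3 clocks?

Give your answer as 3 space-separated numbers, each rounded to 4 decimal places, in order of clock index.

Answer: 4.0000 5.0000 5.5000

Derivation:
After op 1 sync(1): ref=0.0000 raw=[0.0000 0.0000 0.0000]
After op 2 tick(2): ref=2.0000 raw=[1.6000 4.0000 2.2000]
After op 3 tick(3): ref=5.0000 raw=[4.0000 10.0000 5.5000]
After op 4 sync(1): ref=5.0000 raw=[4.0000 5.0000 5.5000]
Wrap final raw readings (mod 12): 4.0000 mod 12 = 4.0000; 5.0000 mod 12 = 5.0000; 5.5000 mod 12 = 5.5000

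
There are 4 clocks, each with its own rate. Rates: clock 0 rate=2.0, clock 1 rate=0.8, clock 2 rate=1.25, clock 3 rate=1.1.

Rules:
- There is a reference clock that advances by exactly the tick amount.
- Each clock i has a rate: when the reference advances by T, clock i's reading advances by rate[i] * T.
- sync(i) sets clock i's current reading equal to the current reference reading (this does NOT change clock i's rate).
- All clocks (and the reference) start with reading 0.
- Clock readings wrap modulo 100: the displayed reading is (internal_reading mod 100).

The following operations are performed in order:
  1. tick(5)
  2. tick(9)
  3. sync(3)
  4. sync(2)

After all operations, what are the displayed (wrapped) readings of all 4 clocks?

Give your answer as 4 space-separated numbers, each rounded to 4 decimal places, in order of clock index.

After op 1 tick(5): ref=5.0000 raw=[10.0000 4.0000 6.2500 5.5000]
After op 2 tick(9): ref=14.0000 raw=[28.0000 11.2000 17.5000 15.4000]
After op 3 sync(3): ref=14.0000 raw=[28.0000 11.2000 17.5000 14.0000]
After op 4 sync(2): ref=14.0000 raw=[28.0000 11.2000 14.0000 14.0000]
Wrap final raw readings (mod 100): 28.0000 mod 100 = 28.0000; 11.2000 mod 100 = 11.2000; 14.0000 mod 100 = 14.0000; 14.0000 mod 100 = 14.0000

Answer: 28.0000 11.2000 14.0000 14.0000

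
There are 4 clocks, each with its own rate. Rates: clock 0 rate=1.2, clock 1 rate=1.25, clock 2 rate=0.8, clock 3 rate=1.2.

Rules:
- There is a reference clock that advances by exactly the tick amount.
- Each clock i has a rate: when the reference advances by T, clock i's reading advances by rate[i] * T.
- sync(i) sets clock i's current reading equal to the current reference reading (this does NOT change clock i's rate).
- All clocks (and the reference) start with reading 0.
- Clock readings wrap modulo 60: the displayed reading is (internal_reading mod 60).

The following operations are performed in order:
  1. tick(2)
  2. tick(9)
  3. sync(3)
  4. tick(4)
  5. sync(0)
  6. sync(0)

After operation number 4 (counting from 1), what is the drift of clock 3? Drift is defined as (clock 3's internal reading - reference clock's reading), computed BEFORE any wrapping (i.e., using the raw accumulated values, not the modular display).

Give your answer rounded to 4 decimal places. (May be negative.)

Answer: 0.8000

Derivation:
After op 1 tick(2): ref=2.0000 raw=[2.4000 2.5000 1.6000 2.4000]
After op 2 tick(9): ref=11.0000 raw=[13.2000 13.7500 8.8000 13.2000]
After op 3 sync(3): ref=11.0000 raw=[13.2000 13.7500 8.8000 11.0000]
After op 4 tick(4): ref=15.0000 raw=[18.0000 18.7500 12.0000 15.8000]
Drift of clock 3 after op 4: 15.8000 - 15.0000 = 0.8000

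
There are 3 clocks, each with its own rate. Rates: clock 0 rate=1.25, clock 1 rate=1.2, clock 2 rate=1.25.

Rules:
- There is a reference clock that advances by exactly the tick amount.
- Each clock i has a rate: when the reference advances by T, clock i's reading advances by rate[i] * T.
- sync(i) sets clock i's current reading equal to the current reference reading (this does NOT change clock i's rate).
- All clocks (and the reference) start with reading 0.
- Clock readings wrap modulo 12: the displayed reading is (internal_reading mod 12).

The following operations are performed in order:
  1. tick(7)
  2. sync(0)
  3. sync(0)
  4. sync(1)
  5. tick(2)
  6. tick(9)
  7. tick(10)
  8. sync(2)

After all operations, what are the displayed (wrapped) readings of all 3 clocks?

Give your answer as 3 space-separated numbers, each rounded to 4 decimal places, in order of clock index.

Answer: 9.2500 8.2000 4.0000

Derivation:
After op 1 tick(7): ref=7.0000 raw=[8.7500 8.4000 8.7500]
After op 2 sync(0): ref=7.0000 raw=[7.0000 8.4000 8.7500]
After op 3 sync(0): ref=7.0000 raw=[7.0000 8.4000 8.7500]
After op 4 sync(1): ref=7.0000 raw=[7.0000 7.0000 8.7500]
After op 5 tick(2): ref=9.0000 raw=[9.5000 9.4000 11.2500]
After op 6 tick(9): ref=18.0000 raw=[20.7500 20.2000 22.5000]
After op 7 tick(10): ref=28.0000 raw=[33.2500 32.2000 35.0000]
After op 8 sync(2): ref=28.0000 raw=[33.2500 32.2000 28.0000]
Wrap final raw readings (mod 12): 33.2500 mod 12 = 9.2500; 32.2000 mod 12 = 8.2000; 28.0000 mod 12 = 4.0000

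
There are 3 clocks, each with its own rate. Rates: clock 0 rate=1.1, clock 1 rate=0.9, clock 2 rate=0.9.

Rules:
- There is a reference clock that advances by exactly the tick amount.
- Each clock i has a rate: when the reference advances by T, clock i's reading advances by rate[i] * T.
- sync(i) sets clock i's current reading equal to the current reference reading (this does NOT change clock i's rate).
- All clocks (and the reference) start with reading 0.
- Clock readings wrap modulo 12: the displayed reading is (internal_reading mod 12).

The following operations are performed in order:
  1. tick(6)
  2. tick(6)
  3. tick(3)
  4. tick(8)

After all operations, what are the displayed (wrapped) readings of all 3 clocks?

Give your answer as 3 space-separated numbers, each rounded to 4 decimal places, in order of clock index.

Answer: 1.3000 8.7000 8.7000

Derivation:
After op 1 tick(6): ref=6.0000 raw=[6.6000 5.4000 5.4000]
After op 2 tick(6): ref=12.0000 raw=[13.2000 10.8000 10.8000]
After op 3 tick(3): ref=15.0000 raw=[16.5000 13.5000 13.5000]
After op 4 tick(8): ref=23.0000 raw=[25.3000 20.7000 20.7000]
Wrap final raw readings (mod 12): 25.3000 mod 12 = 1.3000; 20.7000 mod 12 = 8.7000; 20.7000 mod 12 = 8.7000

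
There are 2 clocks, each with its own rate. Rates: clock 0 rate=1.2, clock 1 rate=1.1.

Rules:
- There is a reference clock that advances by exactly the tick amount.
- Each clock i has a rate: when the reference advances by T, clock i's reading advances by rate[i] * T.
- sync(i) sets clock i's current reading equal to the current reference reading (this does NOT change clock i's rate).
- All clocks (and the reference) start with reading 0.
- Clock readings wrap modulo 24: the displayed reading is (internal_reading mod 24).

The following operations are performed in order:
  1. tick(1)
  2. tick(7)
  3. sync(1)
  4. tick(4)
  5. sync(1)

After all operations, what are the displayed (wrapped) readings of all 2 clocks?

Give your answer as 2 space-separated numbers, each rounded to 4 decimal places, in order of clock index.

After op 1 tick(1): ref=1.0000 raw=[1.2000 1.1000]
After op 2 tick(7): ref=8.0000 raw=[9.6000 8.8000]
After op 3 sync(1): ref=8.0000 raw=[9.6000 8.0000]
After op 4 tick(4): ref=12.0000 raw=[14.4000 12.4000]
After op 5 sync(1): ref=12.0000 raw=[14.4000 12.0000]
Wrap final raw readings (mod 24): 14.4000 mod 24 = 14.4000; 12.0000 mod 24 = 12.0000

Answer: 14.4000 12.0000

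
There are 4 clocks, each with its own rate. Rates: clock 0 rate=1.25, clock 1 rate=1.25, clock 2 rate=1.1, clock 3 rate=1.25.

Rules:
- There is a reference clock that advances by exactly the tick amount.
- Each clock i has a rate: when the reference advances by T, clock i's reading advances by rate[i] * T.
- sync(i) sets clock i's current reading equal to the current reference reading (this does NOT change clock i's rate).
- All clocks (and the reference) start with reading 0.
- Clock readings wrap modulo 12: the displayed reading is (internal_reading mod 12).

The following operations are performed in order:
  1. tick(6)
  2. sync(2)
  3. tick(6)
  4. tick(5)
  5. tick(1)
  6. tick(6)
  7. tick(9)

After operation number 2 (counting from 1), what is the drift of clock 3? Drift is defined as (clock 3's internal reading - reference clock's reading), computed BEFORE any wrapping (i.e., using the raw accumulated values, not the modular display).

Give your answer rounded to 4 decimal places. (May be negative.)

After op 1 tick(6): ref=6.0000 raw=[7.5000 7.5000 6.6000 7.5000]
After op 2 sync(2): ref=6.0000 raw=[7.5000 7.5000 6.0000 7.5000]
Drift of clock 3 after op 2: 7.5000 - 6.0000 = 1.5000

Answer: 1.5000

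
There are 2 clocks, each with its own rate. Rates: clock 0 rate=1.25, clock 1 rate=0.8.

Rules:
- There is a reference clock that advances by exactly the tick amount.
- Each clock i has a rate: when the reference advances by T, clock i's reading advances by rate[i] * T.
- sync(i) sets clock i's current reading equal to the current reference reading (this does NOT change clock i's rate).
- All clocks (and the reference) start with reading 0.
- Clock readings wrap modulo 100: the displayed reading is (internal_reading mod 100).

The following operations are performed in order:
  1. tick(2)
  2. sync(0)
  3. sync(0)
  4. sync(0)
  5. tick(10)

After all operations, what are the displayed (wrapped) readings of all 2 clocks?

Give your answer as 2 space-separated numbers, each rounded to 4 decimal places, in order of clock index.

Answer: 14.5000 9.6000

Derivation:
After op 1 tick(2): ref=2.0000 raw=[2.5000 1.6000]
After op 2 sync(0): ref=2.0000 raw=[2.0000 1.6000]
After op 3 sync(0): ref=2.0000 raw=[2.0000 1.6000]
After op 4 sync(0): ref=2.0000 raw=[2.0000 1.6000]
After op 5 tick(10): ref=12.0000 raw=[14.5000 9.6000]
Wrap final raw readings (mod 100): 14.5000 mod 100 = 14.5000; 9.6000 mod 100 = 9.6000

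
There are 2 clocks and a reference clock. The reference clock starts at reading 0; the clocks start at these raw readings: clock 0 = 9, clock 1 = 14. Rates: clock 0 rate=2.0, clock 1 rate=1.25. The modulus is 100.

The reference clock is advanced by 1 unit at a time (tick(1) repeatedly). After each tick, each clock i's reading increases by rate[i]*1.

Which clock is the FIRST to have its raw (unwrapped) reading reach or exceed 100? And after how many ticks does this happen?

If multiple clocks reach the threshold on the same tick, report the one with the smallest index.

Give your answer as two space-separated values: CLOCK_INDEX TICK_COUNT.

clock 0: start=9, rate=2.0, needs 100-9 = 91; ticks = ceil(91/2.0) = ceil(45.5000) = 46; reading at tick 46 = 9 + 2.0*46 = 101.0000
clock 1: start=14, rate=1.25, needs 100-14 = 86; ticks = ceil(86/1.25) = ceil(68.8000) = 69; reading at tick 69 = 14 + 1.25*69 = 100.2500
Minimum tick count = 46; winners = [0]; smallest index = 0

Answer: 0 46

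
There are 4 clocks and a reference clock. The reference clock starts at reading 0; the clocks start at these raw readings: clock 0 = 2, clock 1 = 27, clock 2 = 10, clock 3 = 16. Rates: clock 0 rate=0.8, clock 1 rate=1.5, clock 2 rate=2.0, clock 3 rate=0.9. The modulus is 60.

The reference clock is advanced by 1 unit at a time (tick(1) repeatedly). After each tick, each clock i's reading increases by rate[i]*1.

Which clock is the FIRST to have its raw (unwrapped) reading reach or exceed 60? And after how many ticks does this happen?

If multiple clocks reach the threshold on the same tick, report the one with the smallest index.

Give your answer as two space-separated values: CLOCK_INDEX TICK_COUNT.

Answer: 1 22

Derivation:
clock 0: start=2, rate=0.8, needs 60-2 = 58; ticks = ceil(58/0.8) = ceil(72.5000) = 73; reading at tick 73 = 2 + 0.8*73 = 60.4000
clock 1: start=27, rate=1.5, needs 60-27 = 33; ticks = ceil(33/1.5) = ceil(22.0000) = 22; reading at tick 22 = 27 + 1.5*22 = 60.0000
clock 2: start=10, rate=2.0, needs 60-10 = 50; ticks = ceil(50/2.0) = ceil(25.0000) = 25; reading at tick 25 = 10 + 2.0*25 = 60.0000
clock 3: start=16, rate=0.9, needs 60-16 = 44; ticks = ceil(44/0.9) = ceil(48.8889) = 49; reading at tick 49 = 16 + 0.9*49 = 60.1000
Minimum tick count = 22; winners = [1]; smallest index = 1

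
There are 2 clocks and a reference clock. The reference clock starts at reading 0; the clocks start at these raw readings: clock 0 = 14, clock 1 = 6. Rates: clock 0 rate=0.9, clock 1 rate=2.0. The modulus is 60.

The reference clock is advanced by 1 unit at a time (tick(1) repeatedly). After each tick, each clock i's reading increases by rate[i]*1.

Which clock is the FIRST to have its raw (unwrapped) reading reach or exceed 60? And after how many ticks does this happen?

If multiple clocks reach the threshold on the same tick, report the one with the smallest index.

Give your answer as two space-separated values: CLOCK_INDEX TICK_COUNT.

clock 0: start=14, rate=0.9, needs 60-14 = 46; ticks = ceil(46/0.9) = ceil(51.1111) = 52; reading at tick 52 = 14 + 0.9*52 = 60.8000
clock 1: start=6, rate=2.0, needs 60-6 = 54; ticks = ceil(54/2.0) = ceil(27.0000) = 27; reading at tick 27 = 6 + 2.0*27 = 60.0000
Minimum tick count = 27; winners = [1]; smallest index = 1

Answer: 1 27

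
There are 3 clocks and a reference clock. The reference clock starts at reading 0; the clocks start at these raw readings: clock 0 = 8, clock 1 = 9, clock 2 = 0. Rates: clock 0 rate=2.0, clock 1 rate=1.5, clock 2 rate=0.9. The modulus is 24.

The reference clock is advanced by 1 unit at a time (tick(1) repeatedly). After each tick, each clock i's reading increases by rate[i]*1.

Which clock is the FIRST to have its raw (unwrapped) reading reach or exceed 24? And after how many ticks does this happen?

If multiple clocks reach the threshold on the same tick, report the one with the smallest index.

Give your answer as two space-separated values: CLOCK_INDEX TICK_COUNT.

Answer: 0 8

Derivation:
clock 0: start=8, rate=2.0, needs 24-8 = 16; ticks = ceil(16/2.0) = ceil(8.0000) = 8; reading at tick 8 = 8 + 2.0*8 = 24.0000
clock 1: start=9, rate=1.5, needs 24-9 = 15; ticks = ceil(15/1.5) = ceil(10.0000) = 10; reading at tick 10 = 9 + 1.5*10 = 24.0000
clock 2: start=0, rate=0.9, needs 24-0 = 24; ticks = ceil(24/0.9) = ceil(26.6667) = 27; reading at tick 27 = 0 + 0.9*27 = 24.3000
Minimum tick count = 8; winners = [0]; smallest index = 0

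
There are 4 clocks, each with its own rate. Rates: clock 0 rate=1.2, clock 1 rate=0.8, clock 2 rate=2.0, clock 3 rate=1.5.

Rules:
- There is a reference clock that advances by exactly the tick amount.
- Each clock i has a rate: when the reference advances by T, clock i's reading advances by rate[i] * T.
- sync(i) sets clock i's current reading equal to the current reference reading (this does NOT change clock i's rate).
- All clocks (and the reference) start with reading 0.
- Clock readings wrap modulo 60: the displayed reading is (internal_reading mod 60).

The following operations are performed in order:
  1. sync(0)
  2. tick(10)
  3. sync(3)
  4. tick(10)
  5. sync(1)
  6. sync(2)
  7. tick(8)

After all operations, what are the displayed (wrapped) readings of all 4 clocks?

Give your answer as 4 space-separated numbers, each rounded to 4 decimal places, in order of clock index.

After op 1 sync(0): ref=0.0000 raw=[0.0000 0.0000 0.0000 0.0000]
After op 2 tick(10): ref=10.0000 raw=[12.0000 8.0000 20.0000 15.0000]
After op 3 sync(3): ref=10.0000 raw=[12.0000 8.0000 20.0000 10.0000]
After op 4 tick(10): ref=20.0000 raw=[24.0000 16.0000 40.0000 25.0000]
After op 5 sync(1): ref=20.0000 raw=[24.0000 20.0000 40.0000 25.0000]
After op 6 sync(2): ref=20.0000 raw=[24.0000 20.0000 20.0000 25.0000]
After op 7 tick(8): ref=28.0000 raw=[33.6000 26.4000 36.0000 37.0000]
Wrap final raw readings (mod 60): 33.6000 mod 60 = 33.6000; 26.4000 mod 60 = 26.4000; 36.0000 mod 60 = 36.0000; 37.0000 mod 60 = 37.0000

Answer: 33.6000 26.4000 36.0000 37.0000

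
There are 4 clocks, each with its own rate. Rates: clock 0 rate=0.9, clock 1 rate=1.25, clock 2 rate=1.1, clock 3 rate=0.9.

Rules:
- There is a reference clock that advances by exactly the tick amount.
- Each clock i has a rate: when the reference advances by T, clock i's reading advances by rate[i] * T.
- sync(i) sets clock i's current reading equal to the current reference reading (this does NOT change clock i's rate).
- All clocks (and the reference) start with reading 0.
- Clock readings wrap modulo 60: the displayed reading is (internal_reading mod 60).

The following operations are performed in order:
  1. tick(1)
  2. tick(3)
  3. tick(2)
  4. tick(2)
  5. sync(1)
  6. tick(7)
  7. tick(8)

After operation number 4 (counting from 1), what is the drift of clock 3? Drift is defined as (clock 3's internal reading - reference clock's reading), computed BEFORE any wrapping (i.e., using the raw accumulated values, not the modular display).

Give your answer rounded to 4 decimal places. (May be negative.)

After op 1 tick(1): ref=1.0000 raw=[0.9000 1.2500 1.1000 0.9000]
After op 2 tick(3): ref=4.0000 raw=[3.6000 5.0000 4.4000 3.6000]
After op 3 tick(2): ref=6.0000 raw=[5.4000 7.5000 6.6000 5.4000]
After op 4 tick(2): ref=8.0000 raw=[7.2000 10.0000 8.8000 7.2000]
Drift of clock 3 after op 4: 7.2000 - 8.0000 = -0.8000

Answer: -0.8000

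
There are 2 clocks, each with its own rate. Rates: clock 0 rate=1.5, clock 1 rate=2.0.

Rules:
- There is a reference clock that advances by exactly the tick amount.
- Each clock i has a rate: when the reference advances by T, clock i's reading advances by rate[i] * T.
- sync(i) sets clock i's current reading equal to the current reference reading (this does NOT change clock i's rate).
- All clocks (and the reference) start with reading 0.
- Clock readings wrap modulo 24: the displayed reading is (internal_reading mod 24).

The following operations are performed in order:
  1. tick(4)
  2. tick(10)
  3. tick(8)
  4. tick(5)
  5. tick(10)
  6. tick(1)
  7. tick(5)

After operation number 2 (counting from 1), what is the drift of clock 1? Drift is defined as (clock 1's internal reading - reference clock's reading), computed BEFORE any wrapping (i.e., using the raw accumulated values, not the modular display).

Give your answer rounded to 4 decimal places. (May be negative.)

After op 1 tick(4): ref=4.0000 raw=[6.0000 8.0000]
After op 2 tick(10): ref=14.0000 raw=[21.0000 28.0000]
Drift of clock 1 after op 2: 28.0000 - 14.0000 = 14.0000

Answer: 14.0000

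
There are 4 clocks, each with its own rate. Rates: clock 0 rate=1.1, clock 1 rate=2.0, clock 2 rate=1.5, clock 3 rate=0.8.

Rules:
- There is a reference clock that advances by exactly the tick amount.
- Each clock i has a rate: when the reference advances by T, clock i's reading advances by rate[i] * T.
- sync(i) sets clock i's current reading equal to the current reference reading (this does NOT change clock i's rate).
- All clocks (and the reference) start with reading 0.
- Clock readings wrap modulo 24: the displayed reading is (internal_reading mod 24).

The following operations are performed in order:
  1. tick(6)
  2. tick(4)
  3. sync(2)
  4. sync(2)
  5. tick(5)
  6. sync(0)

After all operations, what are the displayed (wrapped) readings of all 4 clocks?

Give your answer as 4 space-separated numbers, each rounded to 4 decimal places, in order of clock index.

After op 1 tick(6): ref=6.0000 raw=[6.6000 12.0000 9.0000 4.8000]
After op 2 tick(4): ref=10.0000 raw=[11.0000 20.0000 15.0000 8.0000]
After op 3 sync(2): ref=10.0000 raw=[11.0000 20.0000 10.0000 8.0000]
After op 4 sync(2): ref=10.0000 raw=[11.0000 20.0000 10.0000 8.0000]
After op 5 tick(5): ref=15.0000 raw=[16.5000 30.0000 17.5000 12.0000]
After op 6 sync(0): ref=15.0000 raw=[15.0000 30.0000 17.5000 12.0000]
Wrap final raw readings (mod 24): 15.0000 mod 24 = 15.0000; 30.0000 mod 24 = 6.0000; 17.5000 mod 24 = 17.5000; 12.0000 mod 24 = 12.0000

Answer: 15.0000 6.0000 17.5000 12.0000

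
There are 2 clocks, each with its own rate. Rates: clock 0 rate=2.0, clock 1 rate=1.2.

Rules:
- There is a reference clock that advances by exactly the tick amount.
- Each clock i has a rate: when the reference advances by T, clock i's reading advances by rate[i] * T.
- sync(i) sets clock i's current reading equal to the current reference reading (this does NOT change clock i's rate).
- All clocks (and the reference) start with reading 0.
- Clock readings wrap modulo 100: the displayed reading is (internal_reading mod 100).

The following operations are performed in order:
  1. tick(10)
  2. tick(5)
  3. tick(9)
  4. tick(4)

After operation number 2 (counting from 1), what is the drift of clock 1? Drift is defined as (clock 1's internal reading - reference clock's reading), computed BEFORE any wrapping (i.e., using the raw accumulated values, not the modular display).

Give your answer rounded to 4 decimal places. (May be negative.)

Answer: 3.0000

Derivation:
After op 1 tick(10): ref=10.0000 raw=[20.0000 12.0000]
After op 2 tick(5): ref=15.0000 raw=[30.0000 18.0000]
Drift of clock 1 after op 2: 18.0000 - 15.0000 = 3.0000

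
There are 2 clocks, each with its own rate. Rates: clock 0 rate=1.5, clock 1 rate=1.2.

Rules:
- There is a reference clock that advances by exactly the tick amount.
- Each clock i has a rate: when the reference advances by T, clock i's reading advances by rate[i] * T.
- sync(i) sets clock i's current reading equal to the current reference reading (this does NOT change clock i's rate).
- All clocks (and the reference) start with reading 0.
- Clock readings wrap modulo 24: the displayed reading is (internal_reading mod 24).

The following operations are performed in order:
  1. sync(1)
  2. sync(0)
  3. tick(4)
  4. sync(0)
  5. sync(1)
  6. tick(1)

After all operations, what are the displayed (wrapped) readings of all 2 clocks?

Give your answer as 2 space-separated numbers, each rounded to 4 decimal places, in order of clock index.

Answer: 5.5000 5.2000

Derivation:
After op 1 sync(1): ref=0.0000 raw=[0.0000 0.0000]
After op 2 sync(0): ref=0.0000 raw=[0.0000 0.0000]
After op 3 tick(4): ref=4.0000 raw=[6.0000 4.8000]
After op 4 sync(0): ref=4.0000 raw=[4.0000 4.8000]
After op 5 sync(1): ref=4.0000 raw=[4.0000 4.0000]
After op 6 tick(1): ref=5.0000 raw=[5.5000 5.2000]
Wrap final raw readings (mod 24): 5.5000 mod 24 = 5.5000; 5.2000 mod 24 = 5.2000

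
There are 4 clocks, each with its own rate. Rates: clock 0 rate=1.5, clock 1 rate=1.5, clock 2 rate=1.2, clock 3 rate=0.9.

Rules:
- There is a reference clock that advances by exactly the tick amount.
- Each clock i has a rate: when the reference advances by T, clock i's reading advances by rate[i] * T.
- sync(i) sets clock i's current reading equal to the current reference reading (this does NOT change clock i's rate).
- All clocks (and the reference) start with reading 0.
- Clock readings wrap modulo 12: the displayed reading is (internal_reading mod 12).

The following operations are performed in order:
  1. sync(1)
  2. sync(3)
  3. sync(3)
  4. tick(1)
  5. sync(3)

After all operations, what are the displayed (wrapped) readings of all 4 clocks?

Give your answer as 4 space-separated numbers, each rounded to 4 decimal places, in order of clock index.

Answer: 1.5000 1.5000 1.2000 1.0000

Derivation:
After op 1 sync(1): ref=0.0000 raw=[0.0000 0.0000 0.0000 0.0000]
After op 2 sync(3): ref=0.0000 raw=[0.0000 0.0000 0.0000 0.0000]
After op 3 sync(3): ref=0.0000 raw=[0.0000 0.0000 0.0000 0.0000]
After op 4 tick(1): ref=1.0000 raw=[1.5000 1.5000 1.2000 0.9000]
After op 5 sync(3): ref=1.0000 raw=[1.5000 1.5000 1.2000 1.0000]
Wrap final raw readings (mod 12): 1.5000 mod 12 = 1.5000; 1.5000 mod 12 = 1.5000; 1.2000 mod 12 = 1.2000; 1.0000 mod 12 = 1.0000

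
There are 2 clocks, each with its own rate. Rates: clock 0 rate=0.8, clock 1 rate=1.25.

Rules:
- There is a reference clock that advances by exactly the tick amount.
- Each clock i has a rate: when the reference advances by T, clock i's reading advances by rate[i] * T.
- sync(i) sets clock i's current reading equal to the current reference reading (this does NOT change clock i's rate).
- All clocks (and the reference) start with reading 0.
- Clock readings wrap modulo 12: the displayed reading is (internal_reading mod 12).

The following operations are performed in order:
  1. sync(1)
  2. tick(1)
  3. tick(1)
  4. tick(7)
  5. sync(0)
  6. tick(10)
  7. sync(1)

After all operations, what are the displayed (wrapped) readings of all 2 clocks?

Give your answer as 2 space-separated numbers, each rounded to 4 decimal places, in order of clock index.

After op 1 sync(1): ref=0.0000 raw=[0.0000 0.0000]
After op 2 tick(1): ref=1.0000 raw=[0.8000 1.2500]
After op 3 tick(1): ref=2.0000 raw=[1.6000 2.5000]
After op 4 tick(7): ref=9.0000 raw=[7.2000 11.2500]
After op 5 sync(0): ref=9.0000 raw=[9.0000 11.2500]
After op 6 tick(10): ref=19.0000 raw=[17.0000 23.7500]
After op 7 sync(1): ref=19.0000 raw=[17.0000 19.0000]
Wrap final raw readings (mod 12): 17.0000 mod 12 = 5.0000; 19.0000 mod 12 = 7.0000

Answer: 5.0000 7.0000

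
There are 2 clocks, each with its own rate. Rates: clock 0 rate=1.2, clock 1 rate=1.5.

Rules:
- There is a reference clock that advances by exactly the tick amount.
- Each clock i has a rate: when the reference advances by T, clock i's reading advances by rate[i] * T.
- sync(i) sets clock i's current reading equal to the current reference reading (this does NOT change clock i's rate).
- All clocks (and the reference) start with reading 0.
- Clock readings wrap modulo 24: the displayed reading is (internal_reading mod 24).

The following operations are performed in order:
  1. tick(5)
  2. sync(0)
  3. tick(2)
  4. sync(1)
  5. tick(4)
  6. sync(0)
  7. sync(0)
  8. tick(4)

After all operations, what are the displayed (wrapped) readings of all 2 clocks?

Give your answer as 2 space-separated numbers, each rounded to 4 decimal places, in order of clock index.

Answer: 15.8000 19.0000

Derivation:
After op 1 tick(5): ref=5.0000 raw=[6.0000 7.5000]
After op 2 sync(0): ref=5.0000 raw=[5.0000 7.5000]
After op 3 tick(2): ref=7.0000 raw=[7.4000 10.5000]
After op 4 sync(1): ref=7.0000 raw=[7.4000 7.0000]
After op 5 tick(4): ref=11.0000 raw=[12.2000 13.0000]
After op 6 sync(0): ref=11.0000 raw=[11.0000 13.0000]
After op 7 sync(0): ref=11.0000 raw=[11.0000 13.0000]
After op 8 tick(4): ref=15.0000 raw=[15.8000 19.0000]
Wrap final raw readings (mod 24): 15.8000 mod 24 = 15.8000; 19.0000 mod 24 = 19.0000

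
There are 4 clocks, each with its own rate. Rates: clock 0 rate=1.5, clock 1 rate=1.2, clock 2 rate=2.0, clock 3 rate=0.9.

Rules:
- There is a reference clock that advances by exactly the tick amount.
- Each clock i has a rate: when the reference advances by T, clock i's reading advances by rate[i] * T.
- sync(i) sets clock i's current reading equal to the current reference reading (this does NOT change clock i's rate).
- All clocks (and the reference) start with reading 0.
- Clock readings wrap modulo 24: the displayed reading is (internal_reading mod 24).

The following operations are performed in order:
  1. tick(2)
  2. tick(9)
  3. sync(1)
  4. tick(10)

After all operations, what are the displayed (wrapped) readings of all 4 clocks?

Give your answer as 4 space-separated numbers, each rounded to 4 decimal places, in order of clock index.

After op 1 tick(2): ref=2.0000 raw=[3.0000 2.4000 4.0000 1.8000]
After op 2 tick(9): ref=11.0000 raw=[16.5000 13.2000 22.0000 9.9000]
After op 3 sync(1): ref=11.0000 raw=[16.5000 11.0000 22.0000 9.9000]
After op 4 tick(10): ref=21.0000 raw=[31.5000 23.0000 42.0000 18.9000]
Wrap final raw readings (mod 24): 31.5000 mod 24 = 7.5000; 23.0000 mod 24 = 23.0000; 42.0000 mod 24 = 18.0000; 18.9000 mod 24 = 18.9000

Answer: 7.5000 23.0000 18.0000 18.9000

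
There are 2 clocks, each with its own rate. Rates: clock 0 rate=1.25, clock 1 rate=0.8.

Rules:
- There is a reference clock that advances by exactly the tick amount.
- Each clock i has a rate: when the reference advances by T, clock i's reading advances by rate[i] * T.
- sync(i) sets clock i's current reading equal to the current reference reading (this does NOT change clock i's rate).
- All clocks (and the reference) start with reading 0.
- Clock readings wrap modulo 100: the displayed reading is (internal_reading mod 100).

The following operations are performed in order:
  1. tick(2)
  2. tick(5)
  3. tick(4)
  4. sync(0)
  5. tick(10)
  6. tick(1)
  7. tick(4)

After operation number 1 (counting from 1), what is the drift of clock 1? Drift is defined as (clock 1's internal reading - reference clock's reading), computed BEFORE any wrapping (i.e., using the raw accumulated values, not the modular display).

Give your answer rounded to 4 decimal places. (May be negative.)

After op 1 tick(2): ref=2.0000 raw=[2.5000 1.6000]
Drift of clock 1 after op 1: 1.6000 - 2.0000 = -0.4000

Answer: -0.4000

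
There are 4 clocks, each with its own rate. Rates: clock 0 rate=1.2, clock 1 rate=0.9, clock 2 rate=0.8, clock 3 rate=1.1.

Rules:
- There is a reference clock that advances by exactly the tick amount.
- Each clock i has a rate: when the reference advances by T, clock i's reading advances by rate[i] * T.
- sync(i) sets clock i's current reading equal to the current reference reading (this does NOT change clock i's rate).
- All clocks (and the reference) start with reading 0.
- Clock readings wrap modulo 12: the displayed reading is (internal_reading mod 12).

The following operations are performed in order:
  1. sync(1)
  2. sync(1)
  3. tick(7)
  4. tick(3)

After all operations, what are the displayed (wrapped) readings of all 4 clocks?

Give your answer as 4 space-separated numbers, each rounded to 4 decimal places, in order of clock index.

Answer: 0.0000 9.0000 8.0000 11.0000

Derivation:
After op 1 sync(1): ref=0.0000 raw=[0.0000 0.0000 0.0000 0.0000]
After op 2 sync(1): ref=0.0000 raw=[0.0000 0.0000 0.0000 0.0000]
After op 3 tick(7): ref=7.0000 raw=[8.4000 6.3000 5.6000 7.7000]
After op 4 tick(3): ref=10.0000 raw=[12.0000 9.0000 8.0000 11.0000]
Wrap final raw readings (mod 12): 12.0000 mod 12 = 0.0000; 9.0000 mod 12 = 9.0000; 8.0000 mod 12 = 8.0000; 11.0000 mod 12 = 11.0000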